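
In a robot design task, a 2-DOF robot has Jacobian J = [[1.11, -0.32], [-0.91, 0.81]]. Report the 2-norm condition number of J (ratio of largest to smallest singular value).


JJ^T eigenvalues: trace(JJ^T) = 2.8187, det(JJ^T) = det(J)^2 = 0.36954241
s_max^2 = (2.8187 + sqrt(6.46690005))/2 = 2.68085502
s_min^2 = (2.8187 - sqrt(6.46690005))/2 = 0.13784498
kappa = s_max/s_min = sqrt(2.68085502/0.13784498) = 4.4100

4.4100


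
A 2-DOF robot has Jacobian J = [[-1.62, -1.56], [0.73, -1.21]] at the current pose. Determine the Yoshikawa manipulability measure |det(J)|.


det(J) = -1.62*-1.21 - (-1.56)*(0.73) = 3.0990
|det(J)| = 3.0990

3.0990


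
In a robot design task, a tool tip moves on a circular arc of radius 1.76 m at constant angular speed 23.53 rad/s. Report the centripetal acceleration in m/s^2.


a_c = omega^2 * r = 23.53^2 * 1.76 = 974.4432

974.4432 m/s^2


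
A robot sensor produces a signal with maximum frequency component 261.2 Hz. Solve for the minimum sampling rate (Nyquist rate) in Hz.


f_s,min = 2*f_max = 2*261.2 = 522.4000

522.4000 Hz


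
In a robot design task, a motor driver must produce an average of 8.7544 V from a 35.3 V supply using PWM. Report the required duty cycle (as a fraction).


D = V_avg/V_supply = 8.7544/35.3 = 0.2480

0.2480


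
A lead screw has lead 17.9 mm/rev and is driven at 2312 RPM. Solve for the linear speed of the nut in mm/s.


v = lead * (RPM/60) = 17.9*2312/60 = 689.7467

689.7467 mm/s


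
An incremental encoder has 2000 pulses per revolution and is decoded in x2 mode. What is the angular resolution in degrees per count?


resolution = 360 / (PPR * 2) = 360 / 4000 = 0.0900

0.0900 degrees


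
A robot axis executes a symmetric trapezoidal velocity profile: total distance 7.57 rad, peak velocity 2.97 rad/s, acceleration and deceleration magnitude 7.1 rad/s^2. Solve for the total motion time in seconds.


t_acc = v/a = 2.97/7.1 = 0.418310 s
d_acc = v^2/(2a) = 0.621190 rad (each ramp)
d_cruise = 7.57 - 2*0.621190 = 6.327620 rad
t_cruise = 6.327620/2.97 = 2.130512 s
t_total = 2*0.418310 + 2.130512 = 2.9671

2.9671 s


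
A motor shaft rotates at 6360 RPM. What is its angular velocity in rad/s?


omega = 6360 * 2*pi/60 = 666.0176

666.0176 rad/s


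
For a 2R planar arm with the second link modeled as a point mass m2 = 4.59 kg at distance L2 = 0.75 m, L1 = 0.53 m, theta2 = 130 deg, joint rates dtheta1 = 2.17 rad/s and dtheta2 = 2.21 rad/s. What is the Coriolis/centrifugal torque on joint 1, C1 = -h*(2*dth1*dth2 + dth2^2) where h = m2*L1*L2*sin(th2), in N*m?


h = m2*L1*L2*sin(th2) = 4.59*0.53*0.75*sin(130 deg) = 1.397667
C1 = -h*(2*2.17*2.21 + 2.21^2) = -1.397667*14.4755 = -20.2319

-20.2319 N*m


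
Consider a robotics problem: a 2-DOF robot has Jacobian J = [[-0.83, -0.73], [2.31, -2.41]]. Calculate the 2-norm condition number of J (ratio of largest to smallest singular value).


JJ^T eigenvalues: trace(JJ^T) = 12.3660, det(JJ^T) = det(J)^2 = 13.59101956
s_max^2 = (12.3660 + sqrt(98.55387776))/2 = 11.14671529
s_min^2 = (12.3660 - sqrt(98.55387776))/2 = 1.21928471
kappa = s_max/s_min = sqrt(11.14671529/1.21928471) = 3.0236

3.0236


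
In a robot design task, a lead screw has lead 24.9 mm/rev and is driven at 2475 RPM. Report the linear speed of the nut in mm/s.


v = lead * (RPM/60) = 24.9*2475/60 = 1027.1250

1027.1250 mm/s


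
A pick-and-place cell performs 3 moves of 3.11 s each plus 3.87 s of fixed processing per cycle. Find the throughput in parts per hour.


T_cycle = 3*3.11 + 3.87 = 13.2000 s
rate = 3600/T = 272.7273

272.7273 parts/hour


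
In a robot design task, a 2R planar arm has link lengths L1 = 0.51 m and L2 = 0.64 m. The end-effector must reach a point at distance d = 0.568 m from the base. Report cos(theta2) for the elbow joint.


cos(th2) = (d^2 - L1^2 - L2^2)/(2*L1*L2) = (0.568^2 - 0.51^2 - 0.64^2)/(2*0.51*0.64) = -0.5317

-0.5317


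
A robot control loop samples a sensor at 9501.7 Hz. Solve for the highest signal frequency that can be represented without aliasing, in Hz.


f_max = f_s/2 = 9501.7/2 = 4750.8500

4750.8500 Hz


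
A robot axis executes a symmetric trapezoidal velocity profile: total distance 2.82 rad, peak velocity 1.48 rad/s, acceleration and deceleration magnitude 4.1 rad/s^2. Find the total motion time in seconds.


t_acc = v/a = 1.48/4.1 = 0.360976 s
d_acc = v^2/(2a) = 0.267122 rad (each ramp)
d_cruise = 2.82 - 2*0.267122 = 2.285756 rad
t_cruise = 2.285756/1.48 = 1.544430 s
t_total = 2*0.360976 + 1.544430 = 2.2664

2.2664 s


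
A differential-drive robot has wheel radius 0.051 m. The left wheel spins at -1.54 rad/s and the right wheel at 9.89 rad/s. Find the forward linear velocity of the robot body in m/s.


v = r*(wR + wL)/2 = 0.051*(9.89 + -1.54)/2 = 0.2129

0.2129 m/s


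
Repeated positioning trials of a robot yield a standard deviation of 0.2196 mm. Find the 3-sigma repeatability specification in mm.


repeatability = 3*sigma = 3*0.2196 = 0.6588

0.6588 mm


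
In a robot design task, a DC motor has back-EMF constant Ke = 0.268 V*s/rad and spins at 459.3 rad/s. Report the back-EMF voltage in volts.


V_emf = Ke * omega = 0.268*459.3 = 123.0924

123.0924 V


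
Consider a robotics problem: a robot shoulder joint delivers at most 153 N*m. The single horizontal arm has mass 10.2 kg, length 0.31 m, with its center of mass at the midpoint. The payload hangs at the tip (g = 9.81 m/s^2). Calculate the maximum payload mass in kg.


tau_arm = m_arm*g*(L/2) = 10.2*9.81*0.31/2 = 15.5096 N*m
tau_payload = tau_max - tau_arm = 153 - 15.5096 = 137.4904
m_payload = tau_payload / (g*L) = 137.4904 / (9.81*0.31) = 45.2107

45.2107 kg


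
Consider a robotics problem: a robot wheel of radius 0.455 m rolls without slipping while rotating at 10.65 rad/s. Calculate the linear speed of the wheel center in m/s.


v = omega * r = 10.65 * 0.455 = 4.8458

4.8458 m/s


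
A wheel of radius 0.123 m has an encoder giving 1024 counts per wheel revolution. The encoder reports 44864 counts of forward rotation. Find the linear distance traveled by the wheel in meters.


revs = 44864/1024 = 43.812500
d = revs * 2*pi*r = 43.812500 * 2*pi*0.123 = 33.8597

33.8597 m


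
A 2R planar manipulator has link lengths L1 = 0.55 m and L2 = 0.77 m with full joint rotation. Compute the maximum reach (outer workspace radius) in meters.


r_max = L1 + L2 = 0.55 + 0.77 = 1.3200

1.3200 m


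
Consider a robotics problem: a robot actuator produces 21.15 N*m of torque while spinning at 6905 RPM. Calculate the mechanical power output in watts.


omega = 6905 * 2*pi/60 = 723.089909 rad/s
P = tau * omega = 21.15 * 723.089909 = 15293.3516

15293.3516 W


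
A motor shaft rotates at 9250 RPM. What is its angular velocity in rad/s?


omega = 9250 * 2*pi/60 = 968.6577

968.6577 rad/s


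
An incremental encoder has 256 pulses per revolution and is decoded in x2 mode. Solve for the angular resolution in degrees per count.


resolution = 360 / (PPR * 2) = 360 / 512 = 0.7031

0.7031 degrees


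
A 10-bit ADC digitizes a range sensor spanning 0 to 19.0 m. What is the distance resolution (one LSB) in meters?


res = range / 2^n = 19.0/2^10 = 19.0/1024 = 0.0186

0.0186 m


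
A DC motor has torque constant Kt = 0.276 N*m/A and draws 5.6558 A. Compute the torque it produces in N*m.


tau = Kt * I = 0.276*5.6558 = 1.5610

1.5610 N*m


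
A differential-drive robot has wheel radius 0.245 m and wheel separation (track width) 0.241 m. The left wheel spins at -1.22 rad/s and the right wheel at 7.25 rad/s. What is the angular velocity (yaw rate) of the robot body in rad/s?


omega = r*(wR - wL)/L = 0.245*(7.25 - (-1.22))/0.241 = 8.6106

8.6106 rad/s


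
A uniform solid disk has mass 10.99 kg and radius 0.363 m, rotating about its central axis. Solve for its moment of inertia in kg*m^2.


I = (1/2)*m*R^2 = 0.5*10.99*0.363^2 = 0.7241

0.7241 kg*m^2


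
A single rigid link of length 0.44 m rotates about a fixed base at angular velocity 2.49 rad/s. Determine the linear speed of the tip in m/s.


v = L*omega = 0.44 * 2.49 = 1.0956

1.0956 m/s


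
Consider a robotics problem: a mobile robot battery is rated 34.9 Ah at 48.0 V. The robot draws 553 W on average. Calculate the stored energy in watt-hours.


E = capacity * V = 34.9*48.0 = 1675.2000

1675.2000 Wh


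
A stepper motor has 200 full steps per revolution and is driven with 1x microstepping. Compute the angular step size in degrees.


step = 360/(200*1) = 360/200 = 1.8000

1.8000 degrees


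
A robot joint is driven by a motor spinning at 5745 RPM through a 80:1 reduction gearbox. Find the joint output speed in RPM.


omega_joint = omega_motor / N = 5745 / 80 = 71.8125

71.8125 RPM


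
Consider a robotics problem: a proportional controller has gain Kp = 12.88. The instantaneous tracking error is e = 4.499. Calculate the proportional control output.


u_P = Kp * e = 12.88 * 4.499 = 57.9471

57.9471


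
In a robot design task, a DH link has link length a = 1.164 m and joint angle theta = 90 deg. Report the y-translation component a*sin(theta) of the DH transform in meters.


a*sin(theta) = 1.164*sin(90 deg) = 1.1640

1.1640 m


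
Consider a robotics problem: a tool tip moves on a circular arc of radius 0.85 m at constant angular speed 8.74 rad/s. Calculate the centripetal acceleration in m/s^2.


a_c = omega^2 * r = 8.74^2 * 0.85 = 64.9295

64.9295 m/s^2


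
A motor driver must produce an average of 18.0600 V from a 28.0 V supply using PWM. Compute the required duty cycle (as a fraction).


D = V_avg/V_supply = 18.0600/28.0 = 0.6450

0.6450


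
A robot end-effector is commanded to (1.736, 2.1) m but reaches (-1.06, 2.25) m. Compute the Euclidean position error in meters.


dx = -1.06 - (1.736) = -2.7960, dy = 2.25 - (2.1) = 0.1500
err = sqrt(7.817616 + 0.022500) = 2.8000

2.8000 m


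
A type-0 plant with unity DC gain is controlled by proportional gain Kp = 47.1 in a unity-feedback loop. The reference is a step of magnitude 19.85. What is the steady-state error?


e_ss = R/(1 + Kp) = 19.85/(1 + 47.1) = 19.85/48.1000 = 0.4127

0.4127


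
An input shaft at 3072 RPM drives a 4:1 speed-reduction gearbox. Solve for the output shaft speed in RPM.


omega_out = omega_in / N = 3072 / 4 = 768.0000

768.0000 RPM


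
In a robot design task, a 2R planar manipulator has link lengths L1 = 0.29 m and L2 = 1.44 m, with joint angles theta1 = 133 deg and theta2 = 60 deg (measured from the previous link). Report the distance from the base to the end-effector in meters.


x = L1*cos(th1) + L2*cos(th1+th2) = -1.600872
y = L1*sin(th1) + L2*sin(th1+th2) = -0.111837
d = sqrt(x^2 + y^2) = sqrt(2.562791 + 0.012508) = 1.6048

1.6048 m


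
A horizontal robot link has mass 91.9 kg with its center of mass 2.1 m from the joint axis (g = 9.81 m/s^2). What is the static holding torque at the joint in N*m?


tau = m*g*L = 91.9 * 9.81 * 2.1 = 1893.2319

1893.2319 N*m


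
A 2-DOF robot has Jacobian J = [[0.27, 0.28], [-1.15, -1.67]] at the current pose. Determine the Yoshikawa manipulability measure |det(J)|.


det(J) = 0.27*-1.67 - (0.28)*(-1.15) = -0.1289
|det(J)| = 0.1289

0.1289


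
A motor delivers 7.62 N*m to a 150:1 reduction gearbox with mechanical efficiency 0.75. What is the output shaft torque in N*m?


tau_out = tau_in * N * eta = 7.62 * 150 * 0.75 = 857.2500

857.2500 N*m


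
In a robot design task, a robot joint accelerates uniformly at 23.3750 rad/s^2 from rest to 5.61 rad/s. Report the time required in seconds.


t = delta_omega / alpha = 5.61 / 23.3750 = 0.2400

0.2400 s


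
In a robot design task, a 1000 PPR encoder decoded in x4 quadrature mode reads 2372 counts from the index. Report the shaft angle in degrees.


angle = counts * 360 / (PPR*4) = 2372 * 360 / 4000 = 213.4800

213.4800 degrees


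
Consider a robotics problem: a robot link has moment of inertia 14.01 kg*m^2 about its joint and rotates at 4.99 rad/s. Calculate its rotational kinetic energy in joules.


KE = (1/2)*I*omega^2 = 0.5*14.01*4.99^2 = 174.4252

174.4252 J


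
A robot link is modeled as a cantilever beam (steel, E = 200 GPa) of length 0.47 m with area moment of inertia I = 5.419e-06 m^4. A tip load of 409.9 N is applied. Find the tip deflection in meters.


delta = F*L^3/(3*E*I) = 409.9*0.47^3/(3*2.000e+11*5.419e-06)
      = 42.5570477/3251400 = 1.3089e-05

1.3089e-05 m


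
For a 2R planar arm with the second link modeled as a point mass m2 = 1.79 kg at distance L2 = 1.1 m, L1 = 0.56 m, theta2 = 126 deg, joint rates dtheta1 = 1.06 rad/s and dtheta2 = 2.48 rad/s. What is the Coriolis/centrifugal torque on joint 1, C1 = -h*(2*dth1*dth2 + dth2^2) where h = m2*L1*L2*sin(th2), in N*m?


h = m2*L1*L2*sin(th2) = 1.79*0.56*1.1*sin(126 deg) = 0.892054
C1 = -h*(2*1.06*2.48 + 2.48^2) = -0.892054*11.4080 = -10.1766

-10.1766 N*m


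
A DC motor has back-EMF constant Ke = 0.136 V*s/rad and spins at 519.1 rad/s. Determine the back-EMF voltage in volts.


V_emf = Ke * omega = 0.136*519.1 = 70.5976

70.5976 V


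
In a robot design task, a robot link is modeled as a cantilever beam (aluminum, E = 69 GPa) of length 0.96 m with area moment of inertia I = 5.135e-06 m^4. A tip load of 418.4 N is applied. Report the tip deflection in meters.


delta = F*L^3/(3*E*I) = 418.4*0.96^3/(3*6.900e+10*5.135e-06)
      = 370.1735424/1062945 = 3.4825e-04

3.4825e-04 m


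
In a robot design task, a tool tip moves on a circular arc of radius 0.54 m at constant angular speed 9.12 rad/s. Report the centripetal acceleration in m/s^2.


a_c = omega^2 * r = 9.12^2 * 0.54 = 44.9142

44.9142 m/s^2


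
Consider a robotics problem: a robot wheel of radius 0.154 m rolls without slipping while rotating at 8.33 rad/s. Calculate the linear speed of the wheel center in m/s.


v = omega * r = 8.33 * 0.154 = 1.2828

1.2828 m/s


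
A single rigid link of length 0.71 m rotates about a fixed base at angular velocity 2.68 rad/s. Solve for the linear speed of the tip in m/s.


v = L*omega = 0.71 * 2.68 = 1.9028

1.9028 m/s


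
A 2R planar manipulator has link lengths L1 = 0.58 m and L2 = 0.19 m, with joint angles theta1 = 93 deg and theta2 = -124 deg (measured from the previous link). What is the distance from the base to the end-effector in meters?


x = L1*cos(th1) + L2*cos(th1+th2) = 0.132507
y = L1*sin(th1) + L2*sin(th1+th2) = 0.481348
d = sqrt(x^2 + y^2) = sqrt(0.017558 + 0.231696) = 0.4993

0.4993 m


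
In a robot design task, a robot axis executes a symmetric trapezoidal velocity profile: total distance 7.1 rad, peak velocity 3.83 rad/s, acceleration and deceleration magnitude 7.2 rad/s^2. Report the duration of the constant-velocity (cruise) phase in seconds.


t_acc = v/a = 0.531944 s, d_acc = v^2/(2a) = 1.018674 rad each
d_cruise = 7.1 - 2*1.018674 = 5.062652 rad
t_cruise = d_cruise/v = 5.062652/3.83 = 1.3218

1.3218 s


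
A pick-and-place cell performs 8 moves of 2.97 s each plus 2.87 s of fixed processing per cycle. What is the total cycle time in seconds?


T = 8*2.97 + 2.87 = 26.6300

26.6300 s


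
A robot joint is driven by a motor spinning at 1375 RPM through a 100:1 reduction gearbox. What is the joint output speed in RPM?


omega_joint = omega_motor / N = 1375 / 100 = 13.7500

13.7500 RPM


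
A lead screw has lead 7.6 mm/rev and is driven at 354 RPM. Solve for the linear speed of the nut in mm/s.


v = lead * (RPM/60) = 7.6*354/60 = 44.8400

44.8400 mm/s


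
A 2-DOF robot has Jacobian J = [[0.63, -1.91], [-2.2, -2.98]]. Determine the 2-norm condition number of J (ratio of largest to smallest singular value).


JJ^T eigenvalues: trace(JJ^T) = 17.7654, det(JJ^T) = det(J)^2 = 36.95910436
s_max^2 = (17.7654 + sqrt(167.77301972))/2 = 15.35906124
s_min^2 = (17.7654 - sqrt(167.77301972))/2 = 2.40633876
kappa = s_max/s_min = sqrt(15.35906124/2.40633876) = 2.5264

2.5264


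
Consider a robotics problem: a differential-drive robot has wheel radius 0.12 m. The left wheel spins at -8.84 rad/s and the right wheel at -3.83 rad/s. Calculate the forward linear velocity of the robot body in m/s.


v = r*(wR + wL)/2 = 0.12*(-3.83 + -8.84)/2 = -0.7602

-0.7602 m/s


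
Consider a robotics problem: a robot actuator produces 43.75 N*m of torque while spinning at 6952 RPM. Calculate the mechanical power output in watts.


omega = 6952 * 2*pi/60 = 728.011738 rad/s
P = tau * omega = 43.75 * 728.011738 = 31850.5135

31850.5135 W


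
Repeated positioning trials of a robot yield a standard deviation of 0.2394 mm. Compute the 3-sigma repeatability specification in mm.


repeatability = 3*sigma = 3*0.2394 = 0.7182

0.7182 mm


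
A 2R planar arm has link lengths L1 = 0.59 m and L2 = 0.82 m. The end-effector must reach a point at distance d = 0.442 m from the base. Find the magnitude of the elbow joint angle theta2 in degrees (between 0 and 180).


cos(th2) = (d^2 - L1^2 - L2^2)/(2*L1*L2) = (0.442^2 - 0.59^2 - 0.82^2)/(2*0.59*0.82) = -0.85276561
th2 = acos(-0.85276561) = 148.5138 deg

148.5138 degrees


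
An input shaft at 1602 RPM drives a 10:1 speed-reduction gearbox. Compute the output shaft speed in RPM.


omega_out = omega_in / N = 1602 / 10 = 160.2000

160.2000 RPM


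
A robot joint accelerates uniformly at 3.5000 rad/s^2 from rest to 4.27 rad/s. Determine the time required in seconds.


t = delta_omega / alpha = 4.27 / 3.5000 = 1.2200

1.2200 s


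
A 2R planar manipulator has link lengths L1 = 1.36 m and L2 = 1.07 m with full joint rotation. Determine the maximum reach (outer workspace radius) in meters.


r_max = L1 + L2 = 1.36 + 1.07 = 2.4300

2.4300 m


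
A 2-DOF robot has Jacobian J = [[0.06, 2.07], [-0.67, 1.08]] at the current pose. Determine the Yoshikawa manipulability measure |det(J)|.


det(J) = 0.06*1.08 - (2.07)*(-0.67) = 1.4517
|det(J)| = 1.4517

1.4517


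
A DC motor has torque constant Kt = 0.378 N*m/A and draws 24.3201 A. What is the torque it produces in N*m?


tau = Kt * I = 0.378*24.3201 = 9.1930

9.1930 N*m


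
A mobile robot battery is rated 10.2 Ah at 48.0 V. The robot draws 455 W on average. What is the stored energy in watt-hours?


E = capacity * V = 10.2*48.0 = 489.6000

489.6000 Wh


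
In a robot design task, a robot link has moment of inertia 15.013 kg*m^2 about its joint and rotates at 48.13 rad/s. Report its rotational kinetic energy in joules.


KE = (1/2)*I*omega^2 = 0.5*15.013*48.13^2 = 17388.7840

17388.7840 J


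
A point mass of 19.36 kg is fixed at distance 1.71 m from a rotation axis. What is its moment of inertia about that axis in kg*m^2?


I = m*r^2 = 19.36*1.71^2 = 56.6106

56.6106 kg*m^2


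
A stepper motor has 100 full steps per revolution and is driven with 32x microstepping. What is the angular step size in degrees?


step = 360/(100*32) = 360/3200 = 0.1125

0.1125 degrees


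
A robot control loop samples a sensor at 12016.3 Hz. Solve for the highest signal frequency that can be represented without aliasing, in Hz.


f_max = f_s/2 = 12016.3/2 = 6008.1500

6008.1500 Hz


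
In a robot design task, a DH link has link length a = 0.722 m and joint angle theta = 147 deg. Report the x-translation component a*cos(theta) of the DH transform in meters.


a*cos(theta) = 0.722*cos(147 deg) = -0.6055

-0.6055 m


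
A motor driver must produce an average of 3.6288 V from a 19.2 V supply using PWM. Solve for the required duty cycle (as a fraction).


D = V_avg/V_supply = 3.6288/19.2 = 0.1890

0.1890


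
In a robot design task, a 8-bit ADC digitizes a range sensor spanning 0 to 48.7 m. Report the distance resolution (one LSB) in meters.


res = range / 2^n = 48.7/2^8 = 48.7/256 = 0.1902

0.1902 m


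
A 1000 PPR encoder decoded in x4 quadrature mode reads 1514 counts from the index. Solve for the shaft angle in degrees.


angle = counts * 360 / (PPR*4) = 1514 * 360 / 4000 = 136.2600

136.2600 degrees


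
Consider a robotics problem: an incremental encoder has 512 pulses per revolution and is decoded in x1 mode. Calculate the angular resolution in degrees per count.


resolution = 360 / (PPR * 1) = 360 / 512 = 0.7031

0.7031 degrees


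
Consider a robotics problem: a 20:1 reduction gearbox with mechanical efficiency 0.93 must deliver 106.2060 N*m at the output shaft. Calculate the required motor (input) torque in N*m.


tau_in = tau_out / (N * eta) = 106.2060 / (20 * 0.93) = 5.7100

5.7100 N*m


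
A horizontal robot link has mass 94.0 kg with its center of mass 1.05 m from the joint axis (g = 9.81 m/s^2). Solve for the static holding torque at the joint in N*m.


tau = m*g*L = 94.0 * 9.81 * 1.05 = 968.2470

968.2470 N*m


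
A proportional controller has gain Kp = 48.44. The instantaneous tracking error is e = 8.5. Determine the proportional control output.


u_P = Kp * e = 48.44 * 8.5 = 411.7400

411.7400


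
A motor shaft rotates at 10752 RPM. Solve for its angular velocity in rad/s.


omega = 10752 * 2*pi/60 = 1125.9468

1125.9468 rad/s


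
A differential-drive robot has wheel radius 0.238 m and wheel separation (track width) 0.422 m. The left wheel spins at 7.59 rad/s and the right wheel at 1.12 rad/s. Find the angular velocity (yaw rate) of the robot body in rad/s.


omega = r*(wR - wL)/L = 0.238*(1.12 - (7.59))/0.422 = -3.6490

-3.6490 rad/s


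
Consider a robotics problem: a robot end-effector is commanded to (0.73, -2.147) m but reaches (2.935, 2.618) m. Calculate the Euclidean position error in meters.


dx = 2.935 - (0.73) = 2.2050, dy = 2.618 - (-2.147) = 4.7650
err = sqrt(4.862025 + 22.705225) = 5.2505

5.2505 m


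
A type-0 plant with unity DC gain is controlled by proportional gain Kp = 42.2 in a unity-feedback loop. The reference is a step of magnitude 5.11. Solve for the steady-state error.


e_ss = R/(1 + Kp) = 5.11/(1 + 42.2) = 5.11/43.2000 = 0.1183

0.1183


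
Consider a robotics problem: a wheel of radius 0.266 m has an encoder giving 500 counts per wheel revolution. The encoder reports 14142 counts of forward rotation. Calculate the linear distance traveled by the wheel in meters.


revs = 14142/500 = 28.284000
d = revs * 2*pi*r = 28.284000 * 2*pi*0.266 = 47.2718

47.2718 m


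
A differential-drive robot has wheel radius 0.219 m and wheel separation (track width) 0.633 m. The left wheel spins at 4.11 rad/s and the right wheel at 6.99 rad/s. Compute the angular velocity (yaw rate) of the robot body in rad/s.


omega = r*(wR - wL)/L = 0.219*(6.99 - (4.11))/0.633 = 0.9964

0.9964 rad/s


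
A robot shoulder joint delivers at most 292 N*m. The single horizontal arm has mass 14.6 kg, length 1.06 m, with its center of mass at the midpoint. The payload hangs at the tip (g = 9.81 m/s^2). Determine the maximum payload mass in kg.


tau_arm = m_arm*g*(L/2) = 14.6*9.81*1.06/2 = 75.9098 N*m
tau_payload = tau_max - tau_arm = 292 - 75.9098 = 216.0902
m_payload = tau_payload / (g*L) = 216.0902 / (9.81*1.06) = 20.7807

20.7807 kg


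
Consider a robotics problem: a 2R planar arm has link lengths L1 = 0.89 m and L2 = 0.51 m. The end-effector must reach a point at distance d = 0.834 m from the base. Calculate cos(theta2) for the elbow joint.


cos(th2) = (d^2 - L1^2 - L2^2)/(2*L1*L2) = (0.834^2 - 0.89^2 - 0.51^2)/(2*0.89*0.51) = -0.3929

-0.3929


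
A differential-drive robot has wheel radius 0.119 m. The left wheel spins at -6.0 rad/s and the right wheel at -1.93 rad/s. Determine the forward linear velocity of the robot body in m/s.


v = r*(wR + wL)/2 = 0.119*(-1.93 + -6.0)/2 = -0.4718

-0.4718 m/s


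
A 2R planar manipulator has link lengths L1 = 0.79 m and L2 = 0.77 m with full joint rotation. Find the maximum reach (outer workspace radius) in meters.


r_max = L1 + L2 = 0.79 + 0.77 = 1.5600

1.5600 m


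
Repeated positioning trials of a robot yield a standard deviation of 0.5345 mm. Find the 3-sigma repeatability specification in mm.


repeatability = 3*sigma = 3*0.5345 = 1.6035

1.6035 mm


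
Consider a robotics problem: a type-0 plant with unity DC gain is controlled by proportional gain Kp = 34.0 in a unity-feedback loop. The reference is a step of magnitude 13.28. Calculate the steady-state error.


e_ss = R/(1 + Kp) = 13.28/(1 + 34.0) = 13.28/35.0000 = 0.3794

0.3794


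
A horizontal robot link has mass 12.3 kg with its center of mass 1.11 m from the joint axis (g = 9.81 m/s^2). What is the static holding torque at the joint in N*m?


tau = m*g*L = 12.3 * 9.81 * 1.11 = 133.9359

133.9359 N*m


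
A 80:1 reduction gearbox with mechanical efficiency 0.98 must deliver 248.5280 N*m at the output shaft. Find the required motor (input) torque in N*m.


tau_in = tau_out / (N * eta) = 248.5280 / (80 * 0.98) = 3.1700

3.1700 N*m


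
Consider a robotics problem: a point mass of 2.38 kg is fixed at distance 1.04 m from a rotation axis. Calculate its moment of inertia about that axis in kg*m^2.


I = m*r^2 = 2.38*1.04^2 = 2.5742

2.5742 kg*m^2


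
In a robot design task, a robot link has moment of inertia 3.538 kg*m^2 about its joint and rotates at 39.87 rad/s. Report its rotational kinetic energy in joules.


KE = (1/2)*I*omega^2 = 0.5*3.538*39.87^2 = 2812.0323

2812.0323 J


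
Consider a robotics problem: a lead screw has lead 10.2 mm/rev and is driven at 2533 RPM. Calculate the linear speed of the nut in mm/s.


v = lead * (RPM/60) = 10.2*2533/60 = 430.6100

430.6100 mm/s


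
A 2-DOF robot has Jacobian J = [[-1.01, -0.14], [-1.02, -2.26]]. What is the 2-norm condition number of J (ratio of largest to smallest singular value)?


JJ^T eigenvalues: trace(JJ^T) = 7.1877, det(JJ^T) = det(J)^2 = 4.57874404
s_max^2 = (7.1877 + sqrt(33.34805513))/2 = 6.48123875
s_min^2 = (7.1877 - sqrt(33.34805513))/2 = 0.70646125
kappa = s_max/s_min = sqrt(6.48123875/0.70646125) = 3.0289

3.0289


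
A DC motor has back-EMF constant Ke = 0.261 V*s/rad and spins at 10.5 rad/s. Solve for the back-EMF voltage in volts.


V_emf = Ke * omega = 0.261*10.5 = 2.7405

2.7405 V


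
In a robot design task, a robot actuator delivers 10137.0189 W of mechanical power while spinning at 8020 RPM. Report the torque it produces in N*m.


omega = 8020 * 2*pi/60 = 839.852436 rad/s
tau = P / omega = 10137.0189 / 839.852436 = 12.0700

12.0700 N*m


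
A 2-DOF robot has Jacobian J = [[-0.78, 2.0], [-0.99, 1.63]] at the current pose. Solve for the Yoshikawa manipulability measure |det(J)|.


det(J) = -0.78*1.63 - (2.0)*(-0.99) = 0.7086
|det(J)| = 0.7086

0.7086


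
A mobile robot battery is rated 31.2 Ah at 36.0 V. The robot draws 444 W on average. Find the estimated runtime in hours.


E = 31.2*36.0 = 1123.2000 Wh
t = E/P = 1123.2000/444 = 2.5297

2.5297 hours


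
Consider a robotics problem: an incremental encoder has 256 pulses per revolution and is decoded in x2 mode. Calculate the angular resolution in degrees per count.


resolution = 360 / (PPR * 2) = 360 / 512 = 0.7031

0.7031 degrees


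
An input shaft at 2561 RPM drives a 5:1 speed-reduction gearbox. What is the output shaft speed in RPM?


omega_out = omega_in / N = 2561 / 5 = 512.2000

512.2000 RPM


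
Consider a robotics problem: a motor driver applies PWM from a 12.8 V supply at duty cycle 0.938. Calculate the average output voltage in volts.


V_avg = V_supply * D = 12.8*0.938 = 12.0064

12.0064 V


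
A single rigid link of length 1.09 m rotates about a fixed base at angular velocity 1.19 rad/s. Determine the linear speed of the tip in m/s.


v = L*omega = 1.09 * 1.19 = 1.2971

1.2971 m/s


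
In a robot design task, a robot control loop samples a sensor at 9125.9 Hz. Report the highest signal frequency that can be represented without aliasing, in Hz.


f_max = f_s/2 = 9125.9/2 = 4562.9500

4562.9500 Hz


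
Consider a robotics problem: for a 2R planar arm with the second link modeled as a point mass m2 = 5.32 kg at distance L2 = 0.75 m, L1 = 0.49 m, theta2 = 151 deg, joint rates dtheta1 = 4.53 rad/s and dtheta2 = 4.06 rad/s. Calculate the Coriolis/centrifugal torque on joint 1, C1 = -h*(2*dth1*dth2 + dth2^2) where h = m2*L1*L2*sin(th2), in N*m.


h = m2*L1*L2*sin(th2) = 5.32*0.49*0.75*sin(151 deg) = 0.947851
C1 = -h*(2*4.53*4.06 + 4.06^2) = -0.947851*53.2672 = -50.4894

-50.4894 N*m


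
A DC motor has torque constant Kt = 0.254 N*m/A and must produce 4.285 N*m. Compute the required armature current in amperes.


I = tau / Kt = 4.285/0.254 = 16.8701

16.8701 A


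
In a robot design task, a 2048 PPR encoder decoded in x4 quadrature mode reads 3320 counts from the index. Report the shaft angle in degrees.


angle = counts * 360 / (PPR*4) = 3320 * 360 / 8192 = 145.8984

145.8984 degrees


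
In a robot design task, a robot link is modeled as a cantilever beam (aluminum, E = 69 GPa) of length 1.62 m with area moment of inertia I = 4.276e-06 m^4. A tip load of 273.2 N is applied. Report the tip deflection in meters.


delta = F*L^3/(3*E*I) = 273.2*1.62^3/(3*6.900e+10*4.276e-06)
      = 1161.5174496/885132 = 0.0013

0.0013 m


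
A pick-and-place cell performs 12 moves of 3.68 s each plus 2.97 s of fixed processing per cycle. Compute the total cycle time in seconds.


T = 12*3.68 + 2.97 = 47.1300

47.1300 s


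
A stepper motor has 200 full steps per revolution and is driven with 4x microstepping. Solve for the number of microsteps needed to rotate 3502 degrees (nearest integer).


step_size = 360/(200*4) = 360/800 = 0.450000 deg
n = 3502/(360/800) = 3502*800/360 = 7782.2222 -> 7782

7782 steps


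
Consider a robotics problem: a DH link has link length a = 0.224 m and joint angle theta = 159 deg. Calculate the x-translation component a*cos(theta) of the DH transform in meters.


a*cos(theta) = 0.224*cos(159 deg) = -0.2091

-0.2091 m


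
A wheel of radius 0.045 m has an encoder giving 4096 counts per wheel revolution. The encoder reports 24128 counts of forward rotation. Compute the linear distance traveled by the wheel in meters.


revs = 24128/4096 = 5.890625
d = revs * 2*pi*r = 5.890625 * 2*pi*0.045 = 1.6655

1.6655 m


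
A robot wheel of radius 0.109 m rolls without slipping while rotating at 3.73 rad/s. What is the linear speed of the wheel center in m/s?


v = omega * r = 3.73 * 0.109 = 0.4066

0.4066 m/s


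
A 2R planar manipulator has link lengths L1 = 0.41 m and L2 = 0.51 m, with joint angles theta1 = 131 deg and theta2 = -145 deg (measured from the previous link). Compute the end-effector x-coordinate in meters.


x = L1*cos(th1) + L2*cos(th1+th2) = 0.41*cos(131 deg) + 0.51*cos(-14 deg) = 0.2259

0.2259 m


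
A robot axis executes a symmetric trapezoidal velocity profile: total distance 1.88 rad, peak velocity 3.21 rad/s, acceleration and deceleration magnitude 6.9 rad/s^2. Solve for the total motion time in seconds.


t_acc = v/a = 3.21/6.9 = 0.465217 s
d_acc = v^2/(2a) = 0.746674 rad (each ramp)
d_cruise = 1.88 - 2*0.746674 = 0.386652 rad
t_cruise = 0.386652/3.21 = 0.120452 s
t_total = 2*0.465217 + 0.120452 = 1.0509

1.0509 s


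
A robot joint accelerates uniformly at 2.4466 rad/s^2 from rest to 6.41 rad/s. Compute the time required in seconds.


t = delta_omega / alpha = 6.41 / 2.4466 = 2.6200

2.6200 s


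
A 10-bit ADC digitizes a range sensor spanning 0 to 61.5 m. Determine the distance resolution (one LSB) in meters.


res = range / 2^n = 61.5/2^10 = 61.5/1024 = 0.0601

0.0601 m


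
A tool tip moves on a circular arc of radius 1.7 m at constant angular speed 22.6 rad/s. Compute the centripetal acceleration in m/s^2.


a_c = omega^2 * r = 22.6^2 * 1.7 = 868.2920

868.2920 m/s^2


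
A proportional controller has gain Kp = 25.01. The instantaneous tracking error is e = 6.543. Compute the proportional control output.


u_P = Kp * e = 25.01 * 6.543 = 163.6404

163.6404


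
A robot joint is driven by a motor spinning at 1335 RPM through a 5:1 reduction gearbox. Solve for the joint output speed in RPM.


omega_joint = omega_motor / N = 1335 / 5 = 267.0000

267.0000 RPM


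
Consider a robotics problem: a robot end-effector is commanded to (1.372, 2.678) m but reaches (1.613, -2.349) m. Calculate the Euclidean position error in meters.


dx = 1.613 - (1.372) = 0.2410, dy = -2.349 - (2.678) = -5.0270
err = sqrt(0.058081 + 25.270729) = 5.0328

5.0328 m


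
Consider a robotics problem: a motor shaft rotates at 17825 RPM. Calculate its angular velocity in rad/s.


omega = 17825 * 2*pi/60 = 1866.6296

1866.6296 rad/s


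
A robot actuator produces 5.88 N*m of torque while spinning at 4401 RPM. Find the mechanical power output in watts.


omega = 4401 * 2*pi/60 = 460.871642 rad/s
P = tau * omega = 5.88 * 460.871642 = 2709.9253

2709.9253 W


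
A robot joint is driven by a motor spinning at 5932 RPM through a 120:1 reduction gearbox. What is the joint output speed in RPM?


omega_joint = omega_motor / N = 5932 / 120 = 49.4333

49.4333 RPM


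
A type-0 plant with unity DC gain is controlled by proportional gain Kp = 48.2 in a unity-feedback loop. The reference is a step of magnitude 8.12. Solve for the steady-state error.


e_ss = R/(1 + Kp) = 8.12/(1 + 48.2) = 8.12/49.2000 = 0.1650

0.1650


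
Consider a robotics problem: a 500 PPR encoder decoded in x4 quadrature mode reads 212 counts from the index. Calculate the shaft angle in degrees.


angle = counts * 360 / (PPR*4) = 212 * 360 / 2000 = 38.1600

38.1600 degrees


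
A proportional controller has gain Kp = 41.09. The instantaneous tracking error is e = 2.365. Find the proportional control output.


u_P = Kp * e = 41.09 * 2.365 = 97.1779

97.1779


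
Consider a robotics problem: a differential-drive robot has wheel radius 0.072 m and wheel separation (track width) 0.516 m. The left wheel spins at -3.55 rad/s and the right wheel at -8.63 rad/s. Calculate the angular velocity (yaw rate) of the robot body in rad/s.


omega = r*(wR - wL)/L = 0.072*(-8.63 - (-3.55))/0.516 = -0.7088

-0.7088 rad/s


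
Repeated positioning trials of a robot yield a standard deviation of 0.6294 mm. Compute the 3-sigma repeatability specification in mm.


repeatability = 3*sigma = 3*0.6294 = 1.8882

1.8882 mm


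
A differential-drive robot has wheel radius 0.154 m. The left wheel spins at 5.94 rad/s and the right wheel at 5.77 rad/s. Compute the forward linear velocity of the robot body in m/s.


v = r*(wR + wL)/2 = 0.154*(5.77 + 5.94)/2 = 0.9017

0.9017 m/s


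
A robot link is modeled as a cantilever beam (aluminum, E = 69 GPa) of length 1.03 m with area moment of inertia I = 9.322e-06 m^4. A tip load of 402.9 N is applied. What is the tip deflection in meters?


delta = F*L^3/(3*E*I) = 402.9*1.03^3/(3*6.900e+10*9.322e-06)
      = 440.2597083/1929654 = 2.2815e-04

2.2815e-04 m


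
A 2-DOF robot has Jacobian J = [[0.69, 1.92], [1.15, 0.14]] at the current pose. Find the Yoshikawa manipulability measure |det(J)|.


det(J) = 0.69*0.14 - (1.92)*(1.15) = -2.1114
|det(J)| = 2.1114

2.1114


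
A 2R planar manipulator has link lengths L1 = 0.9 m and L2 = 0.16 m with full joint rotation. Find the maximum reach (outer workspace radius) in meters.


r_max = L1 + L2 = 0.9 + 0.16 = 1.0600

1.0600 m


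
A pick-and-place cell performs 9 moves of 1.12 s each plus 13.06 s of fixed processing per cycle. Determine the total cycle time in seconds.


T = 9*1.12 + 13.06 = 23.1400

23.1400 s


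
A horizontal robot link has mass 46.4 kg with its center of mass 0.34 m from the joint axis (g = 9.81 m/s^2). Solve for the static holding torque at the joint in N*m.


tau = m*g*L = 46.4 * 9.81 * 0.34 = 154.7626

154.7626 N*m


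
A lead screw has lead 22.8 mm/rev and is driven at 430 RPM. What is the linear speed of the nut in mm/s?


v = lead * (RPM/60) = 22.8*430/60 = 163.4000

163.4000 mm/s


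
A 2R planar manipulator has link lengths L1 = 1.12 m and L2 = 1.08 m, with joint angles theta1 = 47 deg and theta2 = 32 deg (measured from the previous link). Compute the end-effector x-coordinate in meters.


x = L1*cos(th1) + L2*cos(th1+th2) = 1.12*cos(47 deg) + 1.08*cos(79 deg) = 0.9699

0.9699 m


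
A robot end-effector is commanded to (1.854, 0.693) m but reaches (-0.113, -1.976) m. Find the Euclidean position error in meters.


dx = -0.113 - (1.854) = -1.9670, dy = -1.976 - (0.693) = -2.6690
err = sqrt(3.869089 + 7.123561) = 3.3155

3.3155 m


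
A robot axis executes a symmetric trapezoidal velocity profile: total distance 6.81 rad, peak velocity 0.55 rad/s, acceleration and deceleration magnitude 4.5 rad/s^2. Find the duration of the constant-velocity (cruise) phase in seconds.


t_acc = v/a = 0.122222 s, d_acc = v^2/(2a) = 0.033611 rad each
d_cruise = 6.81 - 2*0.033611 = 6.742778 rad
t_cruise = d_cruise/v = 6.742778/0.55 = 12.2596

12.2596 s


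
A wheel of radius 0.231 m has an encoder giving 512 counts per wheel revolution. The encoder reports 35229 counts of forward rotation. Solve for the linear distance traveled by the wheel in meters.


revs = 35229/512 = 68.806641
d = revs * 2*pi*r = 68.806641 * 2*pi*0.231 = 99.8670

99.8670 m


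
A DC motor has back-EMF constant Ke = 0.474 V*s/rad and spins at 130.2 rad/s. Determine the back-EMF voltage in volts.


V_emf = Ke * omega = 0.474*130.2 = 61.7148

61.7148 V


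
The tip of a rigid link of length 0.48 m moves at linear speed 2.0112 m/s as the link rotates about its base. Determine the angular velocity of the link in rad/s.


omega = v / L = 2.0112 / 0.48 = 4.1900

4.1900 rad/s


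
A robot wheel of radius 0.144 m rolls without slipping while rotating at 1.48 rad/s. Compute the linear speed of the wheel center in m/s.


v = omega * r = 1.48 * 0.144 = 0.2131

0.2131 m/s


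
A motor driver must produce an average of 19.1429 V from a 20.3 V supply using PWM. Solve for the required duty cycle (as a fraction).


D = V_avg/V_supply = 19.1429/20.3 = 0.9430

0.9430


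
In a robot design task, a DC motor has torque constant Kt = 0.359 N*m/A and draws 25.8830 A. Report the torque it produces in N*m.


tau = Kt * I = 0.359*25.8830 = 9.2920

9.2920 N*m


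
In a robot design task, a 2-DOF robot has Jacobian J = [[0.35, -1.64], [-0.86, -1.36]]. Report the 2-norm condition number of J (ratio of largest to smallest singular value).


JJ^T eigenvalues: trace(JJ^T) = 5.4013, det(JJ^T) = det(J)^2 = 3.55850496
s_max^2 = (5.4013 + sqrt(14.94002185))/2 = 4.63326622
s_min^2 = (5.4013 - sqrt(14.94002185))/2 = 0.76803378
kappa = s_max/s_min = sqrt(4.63326622/0.76803378) = 2.4561

2.4561


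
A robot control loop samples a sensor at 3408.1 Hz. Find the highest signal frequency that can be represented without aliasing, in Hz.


f_max = f_s/2 = 3408.1/2 = 1704.0500

1704.0500 Hz


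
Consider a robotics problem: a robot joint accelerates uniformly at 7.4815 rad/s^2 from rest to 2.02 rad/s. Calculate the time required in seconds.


t = delta_omega / alpha = 2.02 / 7.4815 = 0.2700

0.2700 s


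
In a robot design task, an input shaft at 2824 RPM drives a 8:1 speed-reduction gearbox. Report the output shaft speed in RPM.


omega_out = omega_in / N = 2824 / 8 = 353.0000

353.0000 RPM


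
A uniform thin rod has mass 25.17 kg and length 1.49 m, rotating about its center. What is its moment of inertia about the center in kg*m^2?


I = (1/12)*m*L^2 = (1/12)*25.17*1.49^2 = 4.6567

4.6567 kg*m^2


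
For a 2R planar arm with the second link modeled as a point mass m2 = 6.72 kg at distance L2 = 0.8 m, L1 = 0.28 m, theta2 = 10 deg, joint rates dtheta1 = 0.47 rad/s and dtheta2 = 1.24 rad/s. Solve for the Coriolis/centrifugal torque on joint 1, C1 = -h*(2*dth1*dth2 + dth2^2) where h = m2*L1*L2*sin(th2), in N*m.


h = m2*L1*L2*sin(th2) = 6.72*0.28*0.8*sin(10 deg) = 0.261389
C1 = -h*(2*0.47*1.24 + 1.24^2) = -0.261389*2.7032 = -0.7066

-0.7066 N*m
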